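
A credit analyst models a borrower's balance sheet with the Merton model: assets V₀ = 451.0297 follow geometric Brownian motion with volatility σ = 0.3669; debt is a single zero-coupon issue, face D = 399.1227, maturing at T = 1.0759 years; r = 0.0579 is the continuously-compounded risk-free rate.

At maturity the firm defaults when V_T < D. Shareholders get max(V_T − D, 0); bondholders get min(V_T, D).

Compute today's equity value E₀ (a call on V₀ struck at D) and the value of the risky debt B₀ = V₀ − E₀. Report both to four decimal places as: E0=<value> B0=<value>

E0=107.4146 B0=343.6151

d₁ = [ln(V₀/D) + (r + σ²/2)T] / (σ√T)
   = [ln(451.0297/399.1227) + (0.0579 + 0.5·0.3669²)·1.0759] / (0.3669·√1.0759)
   = [0.122264 + 0.134711] / 0.380569 = 0.675240
d₂ = d₁ − σ√T = 0.675240 − 0.380569 = 0.294670
N(d₁) = 0.750238,  N(d₂) = 0.615877,  e^(−rT) = 0.939606
E₀ = V₀·N(d₁) − D·e^(−rT)·N(d₂)
   = 451.0297·0.750238 − 399.1227·0.939606·0.615877 = 107.414645
B₀ = V₀ − E₀ = 451.0297 − 107.414645 = 343.615055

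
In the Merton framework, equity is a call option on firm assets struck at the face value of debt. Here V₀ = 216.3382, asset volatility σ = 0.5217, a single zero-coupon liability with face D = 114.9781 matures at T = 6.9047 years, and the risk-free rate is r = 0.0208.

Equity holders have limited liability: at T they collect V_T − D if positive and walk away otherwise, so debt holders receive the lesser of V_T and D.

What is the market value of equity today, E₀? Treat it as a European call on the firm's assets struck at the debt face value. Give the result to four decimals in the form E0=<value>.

E0=148.4746

d₁ = [ln(V₀/D) + (r + σ²/2)T] / (σ√T)
   = [ln(216.3382/114.9781) + (0.0208 + 0.5·0.5217²)·6.9047] / (0.5217·√6.9047)
   = [0.632101 + 1.083247] / 1.370860 = 1.251293
d₂ = d₁ − σ√T = 1.251293 − 1.370860 = -0.119567
N(d₁) = 0.894586,  N(d₂) = 0.452413,  e^(−rT) = 0.866219
E₀ = V₀·N(d₁) − D·e^(−rT)·N(d₂)
   = 216.3382·0.894586 − 114.9781·0.866219·0.452413 = 148.474566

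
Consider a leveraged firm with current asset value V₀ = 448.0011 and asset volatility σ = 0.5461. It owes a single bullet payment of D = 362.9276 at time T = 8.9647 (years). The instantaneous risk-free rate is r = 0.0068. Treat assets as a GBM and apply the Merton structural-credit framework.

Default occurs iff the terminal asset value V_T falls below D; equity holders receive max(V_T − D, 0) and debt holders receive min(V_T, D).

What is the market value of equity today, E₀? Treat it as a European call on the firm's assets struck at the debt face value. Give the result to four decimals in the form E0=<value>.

d₁ = [ln(V₀/D) + (r + σ²/2)T] / (σ√T)
   = [ln(448.0011/362.9276) + (0.0068 + 0.5·0.5461²)·8.9647] / (0.5461·√8.9647)
   = [0.210592 + 1.397710] / 1.635084 = 0.983620
d₂ = d₁ − σ√T = 0.983620 − 1.635084 = -0.651463
N(d₁) = 0.837349,  N(d₂) = 0.257374,  e^(−rT) = 0.940861
E₀ = V₀·N(d₁) − D·e^(−rT)·N(d₂)
   = 448.0011·0.837349 − 362.9276·0.940861·0.257374 = 287.249294

E0=287.2493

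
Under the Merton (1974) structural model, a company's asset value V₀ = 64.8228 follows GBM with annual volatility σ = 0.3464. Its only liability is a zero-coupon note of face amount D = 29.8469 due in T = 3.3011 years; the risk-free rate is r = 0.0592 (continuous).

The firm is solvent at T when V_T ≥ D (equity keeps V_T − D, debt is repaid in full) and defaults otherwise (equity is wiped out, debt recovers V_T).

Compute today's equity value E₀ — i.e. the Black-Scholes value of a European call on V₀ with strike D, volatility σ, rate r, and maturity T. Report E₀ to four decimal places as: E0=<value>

E0=40.9174

d₁ = [ln(V₀/D) + (r + σ²/2)T] / (σ√T)
   = [ln(64.8228/29.8469) + (0.0592 + 0.5·0.3464²)·3.3011] / (0.3464·√3.3011)
   = [0.775576 + 0.393480] / 0.629372 = 1.857497
d₂ = d₁ − σ√T = 1.857497 − 0.629372 = 1.228125
N(d₁) = 0.968380,  N(d₂) = 0.890300,  e^(−rT) = 0.822485
E₀ = V₀·N(d₁) − D·e^(−rT)·N(d₂)
   = 64.8228·0.968380 − 29.8469·0.822485·0.890300 = 40.917446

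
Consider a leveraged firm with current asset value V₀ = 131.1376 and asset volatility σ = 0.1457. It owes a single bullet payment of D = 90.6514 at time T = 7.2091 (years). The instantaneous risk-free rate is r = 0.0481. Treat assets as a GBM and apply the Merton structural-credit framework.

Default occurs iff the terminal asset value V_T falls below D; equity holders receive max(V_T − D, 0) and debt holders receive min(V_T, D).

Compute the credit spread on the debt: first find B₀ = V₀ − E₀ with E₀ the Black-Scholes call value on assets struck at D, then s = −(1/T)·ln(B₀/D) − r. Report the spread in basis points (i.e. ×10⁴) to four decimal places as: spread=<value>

spread=10.1534

d₁ = [ln(V₀/D) + (r + σ²/2)T] / (σ√T)
   = [ln(131.1376/90.6514) + (0.0481 + 0.5·0.1457²)·7.2091] / (0.1457·√7.2091)
   = [0.369226 + 0.423277] / 0.391201 = 2.025819
d₂ = d₁ − σ√T = 2.025819 − 0.391201 = 1.634618
N(d₁) = 0.978608,  N(d₂) = 0.948935,  e^(−rT) = 0.706977
E₀ = V₀·N(d₁) − D·e^(−rT)·N(d₂)
   = 131.1376·0.978608 − 90.6514·0.706977·0.948935 = 67.516578
B₀ = V₀ − E₀ = 131.1376 − 67.516578 = 63.621022
spread = −(1/T)·ln(B₀/D) − r = −(1/7.2091)·ln(63.621022/90.6514) − 0.0481 = 0.00101534
in basis points: 0.00101534 × 10⁴ = 10.1534 bp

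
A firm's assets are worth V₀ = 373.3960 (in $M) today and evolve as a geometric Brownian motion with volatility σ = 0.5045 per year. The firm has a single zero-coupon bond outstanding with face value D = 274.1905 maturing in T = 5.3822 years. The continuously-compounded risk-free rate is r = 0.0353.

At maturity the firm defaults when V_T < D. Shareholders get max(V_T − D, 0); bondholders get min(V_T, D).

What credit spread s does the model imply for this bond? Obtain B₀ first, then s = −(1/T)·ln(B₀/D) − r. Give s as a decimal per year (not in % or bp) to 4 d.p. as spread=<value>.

spread=0.0680

d₁ = [ln(V₀/D) + (r + σ²/2)T] / (σ√T)
   = [ln(373.3960/274.1905) + (0.0353 + 0.5·0.5045²)·5.3822] / (0.5045·√5.3822)
   = [0.308816 + 0.874931] / 1.170418 = 1.011388
d₂ = d₁ − σ√T = 1.011388 − 1.170418 = -0.159030
N(d₁) = 0.844085,  N(d₂) = 0.436823,  e^(−rT) = 0.826966
E₀ = V₀·N(d₁) − D·e^(−rT)·N(d₂)
   = 373.3960·0.844085 − 274.1905·0.826966·0.436823 = 216.129961
B₀ = V₀ − E₀ = 373.3960 − 216.129961 = 157.266039
spread = −(1/T)·ln(B₀/D) − r = −(1/5.3822)·ln(157.266039/274.1905) − 0.0353 = 0.06798197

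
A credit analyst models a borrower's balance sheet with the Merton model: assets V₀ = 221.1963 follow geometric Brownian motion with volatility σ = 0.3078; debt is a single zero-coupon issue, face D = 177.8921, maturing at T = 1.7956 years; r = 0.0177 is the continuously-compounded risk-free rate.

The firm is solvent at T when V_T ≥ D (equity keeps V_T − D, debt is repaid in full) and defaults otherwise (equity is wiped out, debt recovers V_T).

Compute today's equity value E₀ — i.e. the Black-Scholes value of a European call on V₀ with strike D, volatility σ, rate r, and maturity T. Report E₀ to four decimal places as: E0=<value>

d₁ = [ln(V₀/D) + (r + σ²/2)T] / (σ√T)
   = [ln(221.1963/177.8921) + (0.0177 + 0.5·0.3078²)·1.7956] / (0.3078·√1.7956)
   = [0.217873 + 0.116840] / 0.412452 = 0.811522
d₂ = d₁ − σ√T = 0.811522 − 0.412452 = 0.399070
N(d₁) = 0.791467,  N(d₂) = 0.655079,  e^(−rT) = 0.968718
E₀ = V₀·N(d₁) − D·e^(−rT)·N(d₂)
   = 221.1963·0.791467 − 177.8921·0.968718·0.655079 = 62.181606

E0=62.1816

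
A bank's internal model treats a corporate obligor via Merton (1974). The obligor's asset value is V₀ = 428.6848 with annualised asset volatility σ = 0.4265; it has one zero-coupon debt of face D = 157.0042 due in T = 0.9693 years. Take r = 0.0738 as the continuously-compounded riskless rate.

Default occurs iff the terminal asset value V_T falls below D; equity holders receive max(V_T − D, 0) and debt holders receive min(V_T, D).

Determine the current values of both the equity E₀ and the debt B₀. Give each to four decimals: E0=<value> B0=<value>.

E0=282.6896 B0=145.9952

d₁ = [ln(V₀/D) + (r + σ²/2)T] / (σ√T)
   = [ln(428.6848/157.0042) + (0.0738 + 0.5·0.4265²)·0.9693] / (0.4265·√0.9693)
   = [1.004449 + 0.159693] / 0.419902 = 2.772414
d₂ = d₁ − σ√T = 2.772414 − 0.419902 = 2.352512
N(d₁) = 0.997218,  N(d₂) = 0.990676,  e^(−rT) = 0.930964
E₀ = V₀·N(d₁) − D·e^(−rT)·N(d₂)
   = 428.6848·0.997218 − 157.0042·0.930964·0.990676 = 282.689624
B₀ = V₀ − E₀ = 428.6848 − 282.689624 = 145.995176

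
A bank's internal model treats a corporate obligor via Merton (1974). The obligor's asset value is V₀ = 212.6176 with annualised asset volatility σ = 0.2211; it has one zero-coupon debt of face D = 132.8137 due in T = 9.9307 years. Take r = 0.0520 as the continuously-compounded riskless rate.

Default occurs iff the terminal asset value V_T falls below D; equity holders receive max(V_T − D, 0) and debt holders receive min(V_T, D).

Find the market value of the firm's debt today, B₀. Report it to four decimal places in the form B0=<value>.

d₁ = [ln(V₀/D) + (r + σ²/2)T] / (σ√T)
   = [ln(212.6176/132.8137) + (0.0520 + 0.5·0.2211²)·9.9307] / (0.2211·√9.9307)
   = [0.470548 + 0.759129] / 0.696753 = 1.764868
d₂ = d₁ − σ√T = 1.764868 − 0.696753 = 1.068115
N(d₁) = 0.961207,  N(d₂) = 0.857266,  e^(−rT) = 0.596667
E₀ = V₀·N(d₁) − D·e^(−rT)·N(d₂)
   = 212.6176·0.961207 − 132.8137·0.596667·0.857266 = 136.435053
B₀ = V₀ − E₀ = 212.6176 − 136.435053 = 76.182547

B0=76.1825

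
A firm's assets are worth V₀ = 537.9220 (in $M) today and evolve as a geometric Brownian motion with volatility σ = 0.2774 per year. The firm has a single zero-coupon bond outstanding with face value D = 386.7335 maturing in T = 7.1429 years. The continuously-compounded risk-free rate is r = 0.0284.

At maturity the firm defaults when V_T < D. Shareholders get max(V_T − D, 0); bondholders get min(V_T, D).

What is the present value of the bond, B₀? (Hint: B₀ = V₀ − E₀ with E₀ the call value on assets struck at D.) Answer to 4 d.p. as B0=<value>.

d₁ = [ln(V₀/D) + (r + σ²/2)T] / (σ√T)
   = [ln(537.9220/386.7335) + (0.0284 + 0.5·0.2774²)·7.1429] / (0.2774·√7.1429)
   = [0.329978 + 0.477684] / 0.741385 = 1.089396
d₂ = d₁ − σ√T = 1.089396 − 0.741385 = 0.348011
N(d₁) = 0.862010,  N(d₂) = 0.636084,  e^(−rT) = 0.816394
E₀ = V₀·N(d₁) − D·e^(−rT)·N(d₂)
   = 537.9220·0.862010 − 386.7335·0.816394·0.636084 = 262.865507
B₀ = V₀ − E₀ = 537.9220 − 262.865507 = 275.056493

B0=275.0565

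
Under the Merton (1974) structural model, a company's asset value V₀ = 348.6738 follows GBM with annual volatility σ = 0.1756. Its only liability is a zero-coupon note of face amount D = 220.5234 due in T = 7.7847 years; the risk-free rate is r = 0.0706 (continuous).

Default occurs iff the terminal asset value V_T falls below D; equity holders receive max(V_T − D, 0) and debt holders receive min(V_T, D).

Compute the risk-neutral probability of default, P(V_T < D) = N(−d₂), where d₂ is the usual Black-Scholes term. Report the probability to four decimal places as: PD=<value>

PD=0.0350

d₁ = [ln(V₀/D) + (r + σ²/2)T] / (σ√T)
   = [ln(348.6738/220.5234) + (0.0706 + 0.5·0.1756²)·7.7847] / (0.1756·√7.7847)
   = [0.458133 + 0.669622] / 0.489943 = 2.301809
d₂ = d₁ − σ√T = 2.301809 − 0.489943 = 1.811866
risk-neutral PD = N(−d₂) = N(-1.811866) = 0.035003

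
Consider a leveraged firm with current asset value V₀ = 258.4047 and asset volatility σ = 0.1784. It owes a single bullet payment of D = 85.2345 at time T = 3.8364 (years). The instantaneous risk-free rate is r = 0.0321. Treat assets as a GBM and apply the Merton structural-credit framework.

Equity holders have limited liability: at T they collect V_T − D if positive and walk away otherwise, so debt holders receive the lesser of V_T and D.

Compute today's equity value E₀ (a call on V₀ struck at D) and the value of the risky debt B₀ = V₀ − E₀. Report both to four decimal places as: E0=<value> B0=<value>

E0=183.0486 B0=75.3561

d₁ = [ln(V₀/D) + (r + σ²/2)T] / (σ√T)
   = [ln(258.4047/85.2345) + (0.0321 + 0.5·0.1784²)·3.8364] / (0.1784·√3.8364)
   = [1.109121 + 0.184198] / 0.349427 = 3.701253
d₂ = d₁ − σ√T = 3.701253 − 0.349427 = 3.351826
N(d₁) = 0.999893,  N(d₂) = 0.999599,  e^(−rT) = 0.884132
E₀ = V₀·N(d₁) − D·e^(−rT)·N(d₂)
   = 258.4047·0.999893 − 85.2345·0.884132·0.999599 = 183.048646
B₀ = V₀ − E₀ = 258.4047 − 183.048646 = 75.356054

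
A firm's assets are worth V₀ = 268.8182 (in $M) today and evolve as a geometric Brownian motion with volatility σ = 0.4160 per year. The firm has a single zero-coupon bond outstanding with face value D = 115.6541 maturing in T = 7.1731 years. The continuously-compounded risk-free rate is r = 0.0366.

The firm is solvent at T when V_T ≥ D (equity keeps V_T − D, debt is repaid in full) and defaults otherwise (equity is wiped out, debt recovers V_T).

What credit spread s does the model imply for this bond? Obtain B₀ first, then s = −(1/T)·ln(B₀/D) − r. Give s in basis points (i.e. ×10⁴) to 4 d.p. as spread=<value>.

d₁ = [ln(V₀/D) + (r + σ²/2)T] / (σ√T)
   = [ln(268.8182/115.6541) + (0.0366 + 0.5·0.4160²)·7.1731] / (0.4160·√7.1731)
   = [0.843431 + 0.883209] / 1.114158 = 1.549727
d₂ = d₁ − σ√T = 1.549727 − 1.114158 = 0.435569
N(d₁) = 0.939396,  N(d₂) = 0.668425,  e^(−rT) = 0.769099
E₀ = V₀·N(d₁) − D·e^(−rT)·N(d₂)
   = 268.8182·0.939396 − 115.6541·0.769099·0.668425 = 193.070799
B₀ = V₀ − E₀ = 268.8182 − 193.070799 = 75.747401
spread = −(1/T)·ln(B₀/D) − r = −(1/7.1731)·ln(75.747401/115.6541) − 0.0366 = 0.02239816
in basis points: 0.02239816 × 10⁴ = 223.9816 bp

spread=223.9816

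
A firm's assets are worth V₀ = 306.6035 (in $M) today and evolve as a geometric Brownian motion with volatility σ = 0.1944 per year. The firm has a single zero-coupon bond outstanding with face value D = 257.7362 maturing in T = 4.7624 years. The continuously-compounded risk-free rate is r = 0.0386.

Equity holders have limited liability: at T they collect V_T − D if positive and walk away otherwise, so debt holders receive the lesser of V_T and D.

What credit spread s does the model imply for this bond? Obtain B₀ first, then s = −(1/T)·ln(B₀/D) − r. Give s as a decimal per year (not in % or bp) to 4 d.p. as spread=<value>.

d₁ = [ln(V₀/D) + (r + σ²/2)T] / (σ√T)
   = [ln(306.6035/257.7362) + (0.0386 + 0.5·0.1944²)·4.7624] / (0.1944·√4.7624)
   = [0.173619 + 0.273817] / 0.424238 = 1.054683
d₂ = d₁ − σ√T = 1.054683 − 0.424238 = 0.630445
N(d₁) = 0.854215,  N(d₂) = 0.735798,  e^(−rT) = 0.832078
E₀ = V₀·N(d₁) − D·e^(−rT)·N(d₂)
   = 306.6035·0.854215 − 257.7362·0.832078·0.735798 = 104.108352
B₀ = V₀ − E₀ = 306.6035 − 104.108352 = 202.495148
spread = −(1/T)·ln(B₀/D) − r = −(1/4.7624)·ln(202.495148/257.7362) − 0.0386 = 0.01205107

spread=0.0121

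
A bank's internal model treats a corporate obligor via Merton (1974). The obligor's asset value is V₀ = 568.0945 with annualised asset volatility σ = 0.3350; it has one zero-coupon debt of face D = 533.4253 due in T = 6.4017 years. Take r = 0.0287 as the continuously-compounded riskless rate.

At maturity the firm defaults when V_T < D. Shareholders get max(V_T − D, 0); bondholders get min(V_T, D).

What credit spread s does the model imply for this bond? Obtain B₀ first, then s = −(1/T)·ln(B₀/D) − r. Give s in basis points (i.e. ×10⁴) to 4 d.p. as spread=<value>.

d₁ = [ln(V₀/D) + (r + σ²/2)T] / (σ√T)
   = [ln(568.0945/533.4253) + (0.0287 + 0.5·0.3350²)·6.4017] / (0.3350·√6.4017)
   = [0.062969 + 0.542944] / 0.847603 = 0.714855
d₂ = d₁ − σ√T = 0.714855 − 0.847603 = -0.132748
N(d₁) = 0.762651,  N(d₂) = 0.447196,  e^(−rT) = 0.832161
E₀ = V₀·N(d₁) − D·e^(−rT)·N(d₂)
   = 568.0945·0.762651 − 533.4253·0.832161·0.447196 = 234.748992
B₀ = V₀ − E₀ = 568.0945 − 234.748992 = 333.345508
spread = −(1/T)·ln(B₀/D) − r = −(1/6.4017)·ln(333.345508/533.4253) − 0.0287 = 0.04473979
in basis points: 0.04473979 × 10⁴ = 447.3979 bp

spread=447.3979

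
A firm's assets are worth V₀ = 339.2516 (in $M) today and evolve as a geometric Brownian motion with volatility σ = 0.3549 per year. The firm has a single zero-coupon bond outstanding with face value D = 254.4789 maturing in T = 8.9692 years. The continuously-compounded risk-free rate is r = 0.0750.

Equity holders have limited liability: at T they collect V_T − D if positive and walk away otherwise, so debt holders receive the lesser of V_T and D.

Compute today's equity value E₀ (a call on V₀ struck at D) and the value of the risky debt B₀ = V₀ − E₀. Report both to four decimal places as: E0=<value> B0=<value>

E0=229.8108 B0=109.4408

d₁ = [ln(V₀/D) + (r + σ²/2)T] / (σ√T)
   = [ln(339.2516/254.4789) + (0.0750 + 0.5·0.3549²)·8.9692] / (0.3549·√8.9692)
   = [0.287524 + 1.237543] / 1.062877 = 1.434849
d₂ = d₁ − σ√T = 1.434849 − 1.062877 = 0.371972
N(d₁) = 0.924335,  N(d₂) = 0.645043,  e^(−rT) = 0.510334
E₀ = V₀·N(d₁) − D·e^(−rT)·N(d₂)
   = 339.2516·0.924335 − 254.4789·0.510334·0.645043 = 229.810838
B₀ = V₀ − E₀ = 339.2516 − 229.810838 = 109.440762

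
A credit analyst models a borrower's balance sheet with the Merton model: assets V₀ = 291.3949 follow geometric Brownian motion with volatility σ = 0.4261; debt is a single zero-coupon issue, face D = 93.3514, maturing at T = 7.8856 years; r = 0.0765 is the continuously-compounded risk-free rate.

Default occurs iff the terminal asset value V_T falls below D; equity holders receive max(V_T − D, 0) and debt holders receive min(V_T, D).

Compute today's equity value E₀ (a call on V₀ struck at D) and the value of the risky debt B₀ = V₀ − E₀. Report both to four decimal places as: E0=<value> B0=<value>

d₁ = [ln(V₀/D) + (r + σ²/2)T] / (σ√T)
   = [ln(291.3949/93.3514) + (0.0765 + 0.5·0.4261²)·7.8856] / (0.4261·√7.8856)
   = [1.138309 + 1.319108] / 1.196545 = 2.053761
d₂ = d₁ − σ√T = 2.053761 − 1.196545 = 0.857216
N(d₁) = 0.980001,  N(d₂) = 0.804337,  e^(−rT) = 0.547032
E₀ = V₀·N(d₁) − D·e^(−rT)·N(d₂)
   = 291.3949·0.980001 − 93.3514·0.547032·0.804337 = 244.492736
B₀ = V₀ − E₀ = 291.3949 − 244.492736 = 46.902164

E0=244.4927 B0=46.9022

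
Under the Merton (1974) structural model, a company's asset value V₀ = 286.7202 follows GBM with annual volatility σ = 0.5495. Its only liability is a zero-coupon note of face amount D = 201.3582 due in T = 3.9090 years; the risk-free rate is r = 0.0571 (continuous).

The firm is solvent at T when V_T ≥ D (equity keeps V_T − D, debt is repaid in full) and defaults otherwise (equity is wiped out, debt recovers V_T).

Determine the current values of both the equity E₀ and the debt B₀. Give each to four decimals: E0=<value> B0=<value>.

E0=166.4348 B0=120.2854

d₁ = [ln(V₀/D) + (r + σ²/2)T] / (σ√T)
   = [ln(286.7202/201.3582) + (0.0571 + 0.5·0.5495²)·3.9090] / (0.5495·√3.9090)
   = [0.353421 + 0.813366] / 1.086427 = 1.073967
d₂ = d₁ − σ√T = 1.073967 − 1.086427 = -0.012460
N(d₁) = 0.858581,  N(d₂) = 0.495029,  e^(−rT) = 0.799952
E₀ = V₀·N(d₁) − D·e^(−rT)·N(d₂)
   = 286.7202·0.858581 − 201.3582·0.799952·0.495029 = 166.434833
B₀ = V₀ − E₀ = 286.7202 − 166.434833 = 120.285367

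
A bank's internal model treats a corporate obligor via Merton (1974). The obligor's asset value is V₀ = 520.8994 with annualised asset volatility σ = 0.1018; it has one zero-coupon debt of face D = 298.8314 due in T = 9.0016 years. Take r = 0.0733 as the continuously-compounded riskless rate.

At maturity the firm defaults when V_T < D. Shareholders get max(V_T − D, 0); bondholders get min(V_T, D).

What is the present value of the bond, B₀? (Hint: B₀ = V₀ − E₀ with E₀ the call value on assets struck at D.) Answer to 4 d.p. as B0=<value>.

B0=154.4790

d₁ = [ln(V₀/D) + (r + σ²/2)T] / (σ√T)
   = [ln(520.8994/298.8314) + (0.0733 + 0.5·0.1018²)·9.0016] / (0.1018·√9.0016)
   = [0.555677 + 0.706460] / 0.305427 = 4.132369
d₂ = d₁ − σ√T = 4.132369 − 0.305427 = 3.826941
N(d₁) = 0.999982,  N(d₂) = 0.999935,  e^(−rT) = 0.516946
E₀ = V₀·N(d₁) − D·e^(−rT)·N(d₂)
   = 520.8994·0.999982 − 298.8314·0.516946·0.999935 = 366.420438
B₀ = V₀ − E₀ = 520.8994 − 366.420438 = 154.478962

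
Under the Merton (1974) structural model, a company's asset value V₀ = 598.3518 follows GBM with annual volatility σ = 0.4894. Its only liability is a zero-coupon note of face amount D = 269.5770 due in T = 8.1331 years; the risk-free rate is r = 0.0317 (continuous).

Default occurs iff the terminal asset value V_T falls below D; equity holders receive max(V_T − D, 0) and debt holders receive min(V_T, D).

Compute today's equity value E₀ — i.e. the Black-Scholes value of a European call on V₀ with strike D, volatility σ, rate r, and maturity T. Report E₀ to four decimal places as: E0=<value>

E0=445.6902

d₁ = [ln(V₀/D) + (r + σ²/2)T] / (σ√T)
   = [ln(598.3518/269.5770) + (0.0317 + 0.5·0.4894²)·8.1331] / (0.4894·√8.1331)
   = [0.797325 + 1.231808] / 1.395700 = 1.453846
d₂ = d₁ − σ√T = 1.453846 − 1.395700 = 0.058147
N(d₁) = 0.927006,  N(d₂) = 0.523184,  e^(−rT) = 0.772735
E₀ = V₀·N(d₁) − D·e^(−rT)·N(d₂)
   = 598.3518·0.927006 − 269.5770·0.772735·0.523184 = 445.690157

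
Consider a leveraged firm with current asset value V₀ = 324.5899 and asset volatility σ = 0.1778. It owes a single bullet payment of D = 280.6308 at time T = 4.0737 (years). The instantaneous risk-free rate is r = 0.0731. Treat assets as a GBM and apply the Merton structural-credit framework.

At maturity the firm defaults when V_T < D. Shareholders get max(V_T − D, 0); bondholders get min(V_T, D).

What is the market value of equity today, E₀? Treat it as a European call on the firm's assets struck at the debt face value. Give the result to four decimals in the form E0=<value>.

d₁ = [ln(V₀/D) + (r + σ²/2)T] / (σ√T)
   = [ln(324.5899/280.6308) + (0.0731 + 0.5·0.1778²)·4.0737] / (0.1778·√4.0737)
   = [0.145523 + 0.362178] / 0.358861 = 1.414756
d₂ = d₁ − σ√T = 1.414756 − 0.358861 = 1.055895
N(d₁) = 0.921430,  N(d₂) = 0.854492,  e^(−rT) = 0.742459
E₀ = V₀·N(d₁) − D·e^(−rT)·N(d₂)
   = 324.5899·0.921430 − 280.6308·0.742459·0.854492 = 121.047583

E0=121.0476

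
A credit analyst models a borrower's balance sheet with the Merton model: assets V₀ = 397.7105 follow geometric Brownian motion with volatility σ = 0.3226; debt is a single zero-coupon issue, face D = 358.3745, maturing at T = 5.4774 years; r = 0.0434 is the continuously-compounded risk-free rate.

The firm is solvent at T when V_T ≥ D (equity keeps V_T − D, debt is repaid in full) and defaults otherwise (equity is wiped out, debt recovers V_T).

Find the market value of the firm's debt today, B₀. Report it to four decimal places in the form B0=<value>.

d₁ = [ln(V₀/D) + (r + σ²/2)T] / (σ√T)
   = [ln(397.7105/358.3745) + (0.0434 + 0.5·0.3226²)·5.4774] / (0.3226·√5.4774)
   = [0.104146 + 0.522738] / 0.755008 = 0.830300
d₂ = d₁ − σ√T = 0.830300 − 0.755008 = 0.075292
N(d₁) = 0.796816,  N(d₂) = 0.530009,  e^(−rT) = 0.788424
E₀ = V₀·N(d₁) − D·e^(−rT)·N(d₂)
   = 397.7105·0.796816 − 358.3745·0.788424·0.530009 = 167.147297
B₀ = V₀ − E₀ = 397.7105 − 167.147297 = 230.563203

B0=230.5632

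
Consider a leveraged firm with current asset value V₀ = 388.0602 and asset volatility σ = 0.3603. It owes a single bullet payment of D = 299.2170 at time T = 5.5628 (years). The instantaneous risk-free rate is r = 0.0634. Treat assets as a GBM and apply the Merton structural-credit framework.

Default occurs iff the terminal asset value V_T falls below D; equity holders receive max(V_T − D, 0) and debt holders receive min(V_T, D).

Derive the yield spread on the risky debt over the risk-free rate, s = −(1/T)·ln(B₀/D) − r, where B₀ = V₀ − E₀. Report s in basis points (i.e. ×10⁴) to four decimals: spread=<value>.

d₁ = [ln(V₀/D) + (r + σ²/2)T] / (σ√T)
   = [ln(388.0602/299.2170) + (0.0634 + 0.5·0.3603²)·5.5628] / (0.3603·√5.5628)
   = [0.259991 + 0.713752] / 0.849789 = 1.145865
d₂ = d₁ − σ√T = 1.145865 − 0.849789 = 0.296076
N(d₁) = 0.874075,  N(d₂) = 0.616414,  e^(−rT) = 0.702801
E₀ = V₀·N(d₁) − D·e^(−rT)·N(d₂)
   = 388.0602·0.874075 − 299.2170·0.702801·0.616414 = 209.567806
B₀ = V₀ − E₀ = 388.0602 − 209.567806 = 178.492394
spread = −(1/T)·ln(B₀/D) − r = −(1/5.5628)·ln(178.492394/299.2170) − 0.0634 = 0.02947105
in basis points: 0.02947105 × 10⁴ = 294.7105 bp

spread=294.7105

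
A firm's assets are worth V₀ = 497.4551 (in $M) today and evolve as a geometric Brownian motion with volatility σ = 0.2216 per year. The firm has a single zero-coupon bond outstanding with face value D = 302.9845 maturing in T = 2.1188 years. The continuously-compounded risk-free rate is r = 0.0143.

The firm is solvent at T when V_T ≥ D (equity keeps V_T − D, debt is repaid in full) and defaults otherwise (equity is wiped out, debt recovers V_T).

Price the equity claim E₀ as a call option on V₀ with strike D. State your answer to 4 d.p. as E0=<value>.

E0=206.1507

d₁ = [ln(V₀/D) + (r + σ²/2)T] / (σ√T)
   = [ln(497.4551/302.9845) + (0.0143 + 0.5·0.2216²)·2.1188] / (0.2216·√2.1188)
   = [0.495824 + 0.082322] / 0.322563 = 1.792350
d₂ = d₁ − σ√T = 1.792350 − 0.322563 = 1.469787
N(d₁) = 0.963462,  N(d₂) = 0.929190,  e^(−rT) = 0.970156
E₀ = V₀·N(d₁) − D·e^(−rT)·N(d₂)
   = 497.4551·0.963462 − 302.9845·0.970156·0.929190 = 206.150722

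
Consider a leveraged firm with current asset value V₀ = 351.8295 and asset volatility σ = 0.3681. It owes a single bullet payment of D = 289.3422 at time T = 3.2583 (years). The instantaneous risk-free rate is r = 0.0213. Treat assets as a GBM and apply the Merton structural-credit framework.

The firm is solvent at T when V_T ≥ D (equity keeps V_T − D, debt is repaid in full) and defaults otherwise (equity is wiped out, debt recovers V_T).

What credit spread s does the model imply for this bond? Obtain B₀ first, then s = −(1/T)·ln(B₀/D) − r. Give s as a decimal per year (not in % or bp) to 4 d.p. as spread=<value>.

spread=0.0574

d₁ = [ln(V₀/D) + (r + σ²/2)T] / (σ√T)
   = [ln(351.8295/289.3422) + (0.0213 + 0.5·0.3681²)·3.2583] / (0.3681·√3.2583)
   = [0.195537 + 0.290148] / 0.664449 = 0.730959
d₂ = d₁ − σ√T = 0.730959 − 0.664449 = 0.066510
N(d₁) = 0.767598,  N(d₂) = 0.526514,  e^(−rT) = 0.932952
E₀ = V₀·N(d₁) − D·e^(−rT)·N(d₂)
   = 351.8295·0.767598 − 289.3422·0.932952·0.526514 = 127.935102
B₀ = V₀ − E₀ = 351.8295 − 127.935102 = 223.894398
spread = −(1/T)·ln(B₀/D) − r = −(1/3.2583)·ln(223.894398/289.3422) − 0.0213 = 0.05740226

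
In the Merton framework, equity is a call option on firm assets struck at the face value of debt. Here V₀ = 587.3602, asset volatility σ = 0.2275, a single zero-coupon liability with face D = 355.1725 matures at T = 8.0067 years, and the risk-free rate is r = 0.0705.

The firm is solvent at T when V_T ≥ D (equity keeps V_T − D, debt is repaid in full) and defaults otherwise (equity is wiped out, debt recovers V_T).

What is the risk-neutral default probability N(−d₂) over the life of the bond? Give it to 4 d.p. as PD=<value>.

PD=0.0907

d₁ = [ln(V₀/D) + (r + σ²/2)T] / (σ√T)
   = [ln(587.3602/355.1725) + (0.0705 + 0.5·0.2275²)·8.0067] / (0.2275·√8.0067)
   = [0.503035 + 0.771671] / 0.643737 = 1.980166
d₂ = d₁ − σ√T = 1.980166 − 0.643737 = 1.336430
risk-neutral PD = N(−d₂) = N(-1.336430) = 0.090704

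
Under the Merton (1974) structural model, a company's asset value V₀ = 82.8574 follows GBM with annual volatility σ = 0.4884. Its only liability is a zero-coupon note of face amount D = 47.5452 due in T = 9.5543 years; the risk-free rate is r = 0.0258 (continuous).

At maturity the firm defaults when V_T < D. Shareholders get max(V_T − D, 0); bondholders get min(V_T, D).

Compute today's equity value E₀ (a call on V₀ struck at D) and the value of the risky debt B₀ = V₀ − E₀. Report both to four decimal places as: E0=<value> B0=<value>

E0=59.3450 B0=23.5124

d₁ = [ln(V₀/D) + (r + σ²/2)T] / (σ√T)
   = [ln(82.8574/47.5452) + (0.0258 + 0.5·0.4884²)·9.5543] / (0.4884·√9.5543)
   = [0.555440 + 1.386016] / 1.509646 = 1.286034
d₂ = d₁ − σ√T = 1.286034 − 1.509646 = -0.223612
N(d₁) = 0.900784,  N(d₂) = 0.411530,  e^(−rT) = 0.781531
E₀ = V₀·N(d₁) − D·e^(−rT)·N(d₂)
   = 82.8574·0.900784 − 47.5452·0.781531·0.411530 = 59.345022
B₀ = V₀ − E₀ = 82.8574 − 59.345022 = 23.512378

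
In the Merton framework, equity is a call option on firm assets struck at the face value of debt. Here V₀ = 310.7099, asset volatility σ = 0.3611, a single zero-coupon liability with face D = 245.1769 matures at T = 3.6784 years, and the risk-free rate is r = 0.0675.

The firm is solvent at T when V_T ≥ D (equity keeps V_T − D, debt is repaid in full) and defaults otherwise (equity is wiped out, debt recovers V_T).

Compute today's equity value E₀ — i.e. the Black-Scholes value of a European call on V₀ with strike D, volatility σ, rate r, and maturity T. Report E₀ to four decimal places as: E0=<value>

d₁ = [ln(V₀/D) + (r + σ²/2)T] / (σ√T)
   = [ln(310.7099/245.1769) + (0.0675 + 0.5·0.3611²)·3.6784] / (0.3611·√3.6784)
   = [0.236880 + 0.488111] / 0.692559 = 1.046829
d₂ = d₁ − σ√T = 1.046829 − 0.692559 = 0.354269
N(d₁) = 0.852411,  N(d₂) = 0.638431,  e^(−rT) = 0.780132
E₀ = V₀·N(d₁) − D·e^(−rT)·N(d₂)
   = 310.7099·0.852411 − 245.1769·0.780132·0.638431 = 142.739414

E0=142.7394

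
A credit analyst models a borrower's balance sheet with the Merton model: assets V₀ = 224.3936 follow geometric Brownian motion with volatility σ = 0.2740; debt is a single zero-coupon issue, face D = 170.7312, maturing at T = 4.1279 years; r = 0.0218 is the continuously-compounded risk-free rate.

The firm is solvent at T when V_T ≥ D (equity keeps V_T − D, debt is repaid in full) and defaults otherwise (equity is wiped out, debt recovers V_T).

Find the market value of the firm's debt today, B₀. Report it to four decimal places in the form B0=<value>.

d₁ = [ln(V₀/D) + (r + σ²/2)T] / (σ√T)
   = [ln(224.3936/170.7312) + (0.0218 + 0.5·0.2740²)·4.1279] / (0.2740·√4.1279)
   = [0.273311 + 0.244941] / 0.556692 = 0.930950
d₂ = d₁ − σ√T = 0.930950 − 0.556692 = 0.374258
N(d₁) = 0.824060,  N(d₂) = 0.645894,  e^(−rT) = 0.913942
E₀ = V₀·N(d₁) − D·e^(−rT)·N(d₂)
   = 224.3936·0.824060 − 170.7312·0.913942·0.645894 = 84.129626
B₀ = V₀ − E₀ = 224.3936 − 84.129626 = 140.263974

B0=140.2640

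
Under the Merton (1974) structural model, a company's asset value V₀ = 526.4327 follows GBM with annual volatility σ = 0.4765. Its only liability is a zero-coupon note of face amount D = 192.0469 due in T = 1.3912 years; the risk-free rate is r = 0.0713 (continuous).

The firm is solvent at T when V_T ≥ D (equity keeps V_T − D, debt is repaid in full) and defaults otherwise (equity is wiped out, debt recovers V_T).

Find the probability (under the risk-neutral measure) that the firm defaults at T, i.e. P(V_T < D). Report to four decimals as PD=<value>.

PD=0.0455

d₁ = [ln(V₀/D) + (r + σ²/2)T] / (σ√T)
   = [ln(526.4327/192.0469) + (0.0713 + 0.5·0.4765²)·1.3912] / (0.4765·√1.3912)
   = [1.008384 + 0.257130] / 0.562028 = 2.251693
d₂ = d₁ − σ√T = 2.251693 − 0.562028 = 1.689666
risk-neutral PD = N(−d₂) = N(-1.689666) = 0.045546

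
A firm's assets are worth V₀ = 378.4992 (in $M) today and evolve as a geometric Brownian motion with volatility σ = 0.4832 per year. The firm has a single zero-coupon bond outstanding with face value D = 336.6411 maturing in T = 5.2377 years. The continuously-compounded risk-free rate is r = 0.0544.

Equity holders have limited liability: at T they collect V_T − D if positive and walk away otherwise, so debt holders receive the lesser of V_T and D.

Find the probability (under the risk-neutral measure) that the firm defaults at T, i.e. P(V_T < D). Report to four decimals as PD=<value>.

PD=0.5751

d₁ = [ln(V₀/D) + (r + σ²/2)T] / (σ√T)
   = [ln(378.4992/336.6411) + (0.0544 + 0.5·0.4832²)·5.2377] / (0.4832·√5.2377)
   = [0.117197 + 0.896386] / 1.105853 = 0.916562
d₂ = d₁ − σ√T = 0.916562 − 1.105853 = -0.189291
risk-neutral PD = N(−d₂) = N(0.189291) = 0.575067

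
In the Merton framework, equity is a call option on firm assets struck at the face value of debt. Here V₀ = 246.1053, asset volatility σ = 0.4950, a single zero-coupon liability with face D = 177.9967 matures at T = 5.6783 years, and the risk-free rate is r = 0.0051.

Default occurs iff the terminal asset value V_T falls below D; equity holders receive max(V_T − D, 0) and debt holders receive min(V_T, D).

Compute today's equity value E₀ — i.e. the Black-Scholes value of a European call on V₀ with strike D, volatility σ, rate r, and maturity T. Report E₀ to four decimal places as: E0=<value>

d₁ = [ln(V₀/D) + (r + σ²/2)T] / (σ√T)
   = [ln(246.1053/177.9967) + (0.0051 + 0.5·0.4950²)·5.6783] / (0.4950·√5.6783)
   = [0.323994 + 0.724622] / 1.179545 = 0.889001
d₂ = d₁ − σ√T = 0.889001 − 1.179545 = -0.290543
N(d₁) = 0.812999,  N(d₂) = 0.385700,  e^(−rT) = 0.971456
E₀ = V₀·N(d₁) − D·e^(−rT)·N(d₂)
   = 246.1053·0.812999 − 177.9967·0.971456·0.385700 = 133.389577

E0=133.3896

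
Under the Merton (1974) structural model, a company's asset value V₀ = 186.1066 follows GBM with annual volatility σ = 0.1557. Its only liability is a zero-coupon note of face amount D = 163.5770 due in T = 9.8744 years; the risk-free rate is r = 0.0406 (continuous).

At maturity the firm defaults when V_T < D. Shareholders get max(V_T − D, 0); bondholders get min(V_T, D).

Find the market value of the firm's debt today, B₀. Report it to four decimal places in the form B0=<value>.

B0=104.6899

d₁ = [ln(V₀/D) + (r + σ²/2)T] / (σ√T)
   = [ln(186.1066/163.5770) + (0.0406 + 0.5·0.1557²)·9.8744] / (0.1557·√9.8744)
   = [0.129036 + 0.520591] / 0.489265 = 1.327760
d₂ = d₁ − σ√T = 1.327760 − 0.489265 = 0.838496
N(d₁) = 0.907871,  N(d₂) = 0.799124,  e^(−rT) = 0.669717
E₀ = V₀·N(d₁) − D·e^(−rT)·N(d₂)
   = 186.1066·0.907871 − 163.5770·0.669717·0.799124 = 81.416656
B₀ = V₀ − E₀ = 186.1066 − 81.416656 = 104.689944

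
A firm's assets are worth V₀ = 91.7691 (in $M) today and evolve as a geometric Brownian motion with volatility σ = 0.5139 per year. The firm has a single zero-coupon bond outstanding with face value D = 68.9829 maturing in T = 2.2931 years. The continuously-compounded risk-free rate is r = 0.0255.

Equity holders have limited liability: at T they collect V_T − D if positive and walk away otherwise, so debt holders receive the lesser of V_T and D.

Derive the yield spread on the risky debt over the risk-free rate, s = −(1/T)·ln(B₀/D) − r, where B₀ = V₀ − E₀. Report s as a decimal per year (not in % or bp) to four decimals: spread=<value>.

d₁ = [ln(V₀/D) + (r + σ²/2)T] / (σ√T)
   = [ln(91.7691/68.9829) + (0.0255 + 0.5·0.5139²)·2.2931] / (0.5139·√2.2931)
   = [0.285417 + 0.361270] / 0.778198 = 0.831006
d₂ = d₁ − σ√T = 0.831006 − 0.778198 = 0.052808
N(d₁) = 0.797015,  N(d₂) = 0.521058,  e^(−rT) = 0.943203
E₀ = V₀·N(d₁) − D·e^(−rT)·N(d₂)
   = 91.7691·0.797015 − 68.9829·0.943203·0.521058 = 39.238802
B₀ = V₀ − E₀ = 91.7691 − 39.238802 = 52.530298
spread = −(1/T)·ln(B₀/D) − r = −(1/2.2931)·ln(52.530298/68.9829) − 0.0255 = 0.09332105

spread=0.0933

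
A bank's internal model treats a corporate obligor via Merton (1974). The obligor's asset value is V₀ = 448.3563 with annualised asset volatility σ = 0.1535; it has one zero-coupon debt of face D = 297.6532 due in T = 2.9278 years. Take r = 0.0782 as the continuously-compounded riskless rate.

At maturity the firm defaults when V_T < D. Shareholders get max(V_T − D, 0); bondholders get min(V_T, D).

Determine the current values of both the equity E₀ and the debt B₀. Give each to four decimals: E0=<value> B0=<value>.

d₁ = [ln(V₀/D) + (r + σ²/2)T] / (σ√T)
   = [ln(448.3563/297.6532) + (0.0782 + 0.5·0.1535²)·2.9278] / (0.1535·√2.9278)
   = [0.409659 + 0.263447] / 0.262651 = 2.562739
d₂ = d₁ − σ√T = 2.562739 − 0.262651 = 2.300088
N(d₁) = 0.994807,  N(d₂) = 0.989278,  e^(−rT) = 0.795365
E₀ = V₀·N(d₁) − D·e^(−rT)·N(d₂)
   = 448.3563·0.994807 − 297.6532·0.795365·0.989278 = 211.823493
B₀ = V₀ − E₀ = 448.3563 − 211.823493 = 236.532807

E0=211.8235 B0=236.5328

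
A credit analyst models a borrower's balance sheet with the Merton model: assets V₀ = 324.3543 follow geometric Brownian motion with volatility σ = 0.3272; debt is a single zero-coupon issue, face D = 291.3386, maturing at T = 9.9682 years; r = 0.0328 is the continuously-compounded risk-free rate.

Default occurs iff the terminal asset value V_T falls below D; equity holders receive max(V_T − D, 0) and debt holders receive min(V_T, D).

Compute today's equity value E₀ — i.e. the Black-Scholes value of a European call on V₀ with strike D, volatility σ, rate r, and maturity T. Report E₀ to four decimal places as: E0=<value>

d₁ = [ln(V₀/D) + (r + σ²/2)T] / (σ√T)
   = [ln(324.3543/291.3386) + (0.0328 + 0.5·0.3272²)·9.9682] / (0.3272·√9.9682)
   = [0.107350 + 0.860554] / 1.033051 = 0.936938
d₂ = d₁ − σ√T = 0.936938 − 1.033051 = -0.096113
N(d₁) = 0.825605,  N(d₂) = 0.461715,  e^(−rT) = 0.721115
E₀ = V₀·N(d₁) − D·e^(−rT)·N(d₂)
   = 324.3543·0.825605 − 291.3386·0.721115·0.461715 = 170.787309

E0=170.7873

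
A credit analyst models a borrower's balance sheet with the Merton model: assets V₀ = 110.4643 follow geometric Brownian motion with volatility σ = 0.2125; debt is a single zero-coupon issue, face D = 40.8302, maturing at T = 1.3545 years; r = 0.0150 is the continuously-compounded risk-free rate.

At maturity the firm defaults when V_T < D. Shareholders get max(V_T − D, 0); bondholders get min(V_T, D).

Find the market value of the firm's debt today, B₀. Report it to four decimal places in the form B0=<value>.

B0=40.0089

d₁ = [ln(V₀/D) + (r + σ²/2)T] / (σ√T)
   = [ln(110.4643/40.8302) + (0.0150 + 0.5·0.2125²)·1.3545] / (0.2125·√1.3545)
   = [0.995270 + 0.050900] / 0.247314 = 4.230131
d₂ = d₁ − σ√T = 4.230131 − 0.247314 = 3.982817
N(d₁) = 0.999988,  N(d₂) = 0.999966,  e^(−rT) = 0.979888
E₀ = V₀·N(d₁) − D·e^(−rT)·N(d₂)
   = 110.4643·0.999988 − 40.8302·0.979888·0.999966 = 70.455369
B₀ = V₀ − E₀ = 110.4643 − 70.455369 = 40.008931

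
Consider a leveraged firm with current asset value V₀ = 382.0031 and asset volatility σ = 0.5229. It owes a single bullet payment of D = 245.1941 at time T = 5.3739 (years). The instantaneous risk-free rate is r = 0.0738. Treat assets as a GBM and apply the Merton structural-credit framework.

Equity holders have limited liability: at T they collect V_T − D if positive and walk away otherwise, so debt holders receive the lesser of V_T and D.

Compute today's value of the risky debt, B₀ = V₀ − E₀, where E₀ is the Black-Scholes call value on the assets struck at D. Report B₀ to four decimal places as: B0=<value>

d₁ = [ln(V₀/D) + (r + σ²/2)T] / (σ√T)
   = [ln(382.0031/245.1941) + (0.0738 + 0.5·0.5229²)·5.3739] / (0.5229·√5.3739)
   = [0.443379 + 1.131272] / 1.212170 = 1.299034
d₂ = d₁ − σ√T = 1.299034 − 1.212170 = 0.086865
N(d₁) = 0.903034,  N(d₂) = 0.534610,  e^(−rT) = 0.672607
E₀ = V₀·N(d₁) − D·e^(−rT)·N(d₂)
   = 382.0031·0.903034 − 245.1941·0.672607·0.534610 = 256.794175
B₀ = V₀ − E₀ = 382.0031 − 256.794175 = 125.208925

B0=125.2089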